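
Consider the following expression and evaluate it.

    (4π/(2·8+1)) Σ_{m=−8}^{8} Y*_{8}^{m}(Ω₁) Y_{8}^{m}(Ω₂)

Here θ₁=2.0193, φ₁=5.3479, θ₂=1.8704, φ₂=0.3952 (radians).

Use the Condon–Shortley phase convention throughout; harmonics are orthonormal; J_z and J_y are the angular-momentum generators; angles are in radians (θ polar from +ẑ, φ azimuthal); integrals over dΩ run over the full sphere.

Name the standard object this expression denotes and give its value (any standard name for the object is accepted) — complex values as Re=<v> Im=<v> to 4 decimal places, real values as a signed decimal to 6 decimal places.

Legendre polynomial (addition theorem), -0.272676

This sum is the spherical-harmonic addition theorem: it equals the Legendre polynomial P_l(cos γ) of the angle γ between the two directions.
Term-by-term m-sum for l=8 (normalisation 4π/17 = 0.739198):
  m=-8: Y*=(0.081374, -0.208748)  Y=(-0.357897, 0.007162)  product (-0.027629, 0.075293)
  m=-7: Y*=(-0.416337, 0.112456)  Y=(0.411541, 0.162085)  product (-0.189567, -0.021202)
  m=-6: Y*=(0.287187, 0.228215)  Y=(-0.063015, -0.061151)  product (-0.004141, -0.031943)
  m=-5: Y*=(-0.001353, 0.037605)  Y=(-0.127563, -0.297391)  product (0.011356, -0.004395)
  m=-4: Y*=(0.292903, -0.200192)  Y=(0.002176, 0.217523)  product (0.044184, 0.063277)
  m=-3: Y*=(-0.133403, -0.046551)  Y=(-0.087116, 0.214862)  product (0.021623, -0.024608)
  m=-2: Y*=(-0.085064, -0.275209)  Y=(0.183140, -0.184981)  product (-0.066487, -0.034666)
  m=-1: Y*=(-0.120775, 0.163743)  Y=(0.172296, -0.071873)  product (-0.009040, 0.036893)
  m=+0: Y*=(-0.260948, -0.000000)  Y=(-0.270256, 0.000000)  product (0.070523, 0.000000)
  m=+1: Y*=(0.120775, 0.163743)  Y=(-0.172296, -0.071873)  product (-0.009040, -0.036893)
  m=+2: Y*=(-0.085064, 0.275209)  Y=(0.183140, 0.184981)  product (-0.066487, 0.034666)
  m=+3: Y*=(0.133403, -0.046551)  Y=(0.087116, 0.214862)  product (0.021623, 0.024608)
  m=+4: Y*=(0.292903, 0.200192)  Y=(0.002176, -0.217523)  product (0.044184, -0.063277)
  m=+5: Y*=(0.001353, 0.037605)  Y=(0.127563, -0.297391)  product (0.011356, 0.004395)
  m=+6: Y*=(0.287187, -0.228215)  Y=(-0.063015, 0.061151)  product (-0.004141, 0.031943)
  m=+7: Y*=(0.416337, 0.112456)  Y=(-0.411541, 0.162085)  product (-0.189567, 0.021202)
  m=+8: Y*=(0.081374, 0.208748)  Y=(-0.357897, -0.007162)  product (-0.027629, -0.075293)
Accumulated sum (-0.368880, -0.000000); after 4π/(2l+1) scaling, (-0.272676, -0.000000) ⇒ P_8 = -0.272676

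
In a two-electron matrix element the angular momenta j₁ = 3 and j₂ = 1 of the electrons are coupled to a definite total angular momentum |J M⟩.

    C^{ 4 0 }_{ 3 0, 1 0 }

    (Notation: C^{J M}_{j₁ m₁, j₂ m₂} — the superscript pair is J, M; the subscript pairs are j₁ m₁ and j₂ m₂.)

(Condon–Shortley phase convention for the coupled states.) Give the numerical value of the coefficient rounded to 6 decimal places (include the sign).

triangle: 0!×6!×2!/9! = 1440/362880
(j±m)!: 3!×3!×1!×1!×4!×4! = 20736
prefactor² = (2J+1)×Δ×N² = 5184/7
  k=0: +1/(0!×0!×3!×1!×3!×1!) = 1/36
Σ = 1/36  ⇒  CG² = 5184/7×(1/36)² = 4/7
CG = +√(4/7) = +0.755929

+√(4/7) ≈ +0.755929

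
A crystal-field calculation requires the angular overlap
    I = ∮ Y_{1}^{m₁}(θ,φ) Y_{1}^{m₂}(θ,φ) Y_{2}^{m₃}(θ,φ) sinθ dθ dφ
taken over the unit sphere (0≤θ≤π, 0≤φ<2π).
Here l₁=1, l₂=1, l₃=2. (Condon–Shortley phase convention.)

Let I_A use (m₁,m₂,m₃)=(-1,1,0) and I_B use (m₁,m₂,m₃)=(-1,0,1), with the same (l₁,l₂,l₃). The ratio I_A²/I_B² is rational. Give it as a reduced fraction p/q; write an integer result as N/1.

Shared (l₁,l₂,l₃)=(1,1,2): N and (l;000)² cancel in I_A²/I_B².
A: Δ = 0!·2!·2!/5! = 1/30; Racah Σ t=0..0: t=0:+1/4 = 1/4; ⇒ 3j(1 1 2; -1 1 0)² = 1/30, sgn +1
B: Δ = 0!·2!·2!/5! = 1/30; Racah Σ t=0..0: t=0:+1/2 = 1/2; ⇒ 3j(1 1 2; -1 0 1)² = 1/10, sgn -1
I_A²/I_B² = (1/30)/(1/10) = 1/3

1/3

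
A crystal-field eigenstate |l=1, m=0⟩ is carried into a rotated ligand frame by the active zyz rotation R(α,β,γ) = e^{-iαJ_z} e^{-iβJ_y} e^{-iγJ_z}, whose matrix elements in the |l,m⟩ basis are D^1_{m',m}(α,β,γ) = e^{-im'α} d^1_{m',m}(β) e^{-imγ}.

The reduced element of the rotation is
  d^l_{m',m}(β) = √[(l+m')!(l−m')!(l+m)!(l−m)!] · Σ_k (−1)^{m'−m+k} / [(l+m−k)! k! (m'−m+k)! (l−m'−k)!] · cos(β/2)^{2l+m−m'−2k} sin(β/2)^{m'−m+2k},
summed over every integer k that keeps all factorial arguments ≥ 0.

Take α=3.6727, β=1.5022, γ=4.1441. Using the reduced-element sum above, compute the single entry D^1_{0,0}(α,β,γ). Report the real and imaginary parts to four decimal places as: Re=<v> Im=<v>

First d^1_{0,0}(β=1.5022), then the phase factors e^{-i(0)α} and e^{-i(0)γ}:
Half-angle: c=0.730939, s=0.682443. N=√(1·1·1·1)=1.000000
The bounds max(0,m−m')=0 and min(l+m,l−m')=1 give 2 terms
  k=0: (−1)^0·1.0000/(1)·0.7309^2·0.6824^0 = +0.534271
  k=1: (−1)^1·1.0000/(1)·0.7309^0·0.6824^2 = -0.465729
d^1_{0,0}(1.5022) = +0.534271 -0.465729 = +0.068543
Phases: e^{-i·(0)·3.6727}=+1.000000+0.000000i, e^{-i·(0)·4.1441}=+1.000000+0.000000i ⇒ D=+0.068543+0.000000i

Re=0.0685 Im=0.0000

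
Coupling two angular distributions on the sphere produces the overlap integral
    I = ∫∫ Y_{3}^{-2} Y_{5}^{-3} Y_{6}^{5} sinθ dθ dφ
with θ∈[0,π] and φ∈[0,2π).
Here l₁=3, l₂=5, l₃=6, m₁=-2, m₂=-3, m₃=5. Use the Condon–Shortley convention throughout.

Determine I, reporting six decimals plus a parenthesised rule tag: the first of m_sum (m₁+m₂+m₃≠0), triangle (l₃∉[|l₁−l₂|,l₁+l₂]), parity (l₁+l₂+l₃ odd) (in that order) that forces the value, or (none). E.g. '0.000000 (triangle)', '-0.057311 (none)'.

-0.169016 (none)

Checks pass: Σm=0; 14 even; l₃=6∈[2,8].
(2·3+1)(2·5+1)(2·6+1) = 1001
Δ: 2! 4! 8! / 15! → 1/675675
sum: t=0:+1/8640 t=1:−1/2304 t=2:+1/8640 = -7/34560
3j²(3 5 6; 0 0 0) = Δ·Π!·Σ² = 7/429  (sign -1)
sum: t=1:−1/120960 t=2:+1/483840 = -1/161280
3j²(3 5 6; -2 -3 5) = Δ·Π!·Σ² = 2/91  (sign +1)
combine: 4πI² = 1001·7/429·2/91 = 14/39
take √, sign -1: I = -0.16901560
No selection rule forces the value: the integral is nonzero (none).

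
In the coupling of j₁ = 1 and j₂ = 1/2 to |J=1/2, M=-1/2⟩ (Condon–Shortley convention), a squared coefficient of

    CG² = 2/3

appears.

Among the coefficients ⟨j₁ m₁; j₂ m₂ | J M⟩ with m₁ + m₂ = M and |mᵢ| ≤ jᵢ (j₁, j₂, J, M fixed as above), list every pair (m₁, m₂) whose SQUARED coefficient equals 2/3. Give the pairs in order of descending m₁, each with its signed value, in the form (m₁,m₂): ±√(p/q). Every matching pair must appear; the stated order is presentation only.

(-1,1/2): −√(2/3)

Admissible pairs with m₁+m₂ = M = -1/2: (-1,1/2), (0,-1/2)
  (m₁,m₂)=(0,-1/2): CG² = 1/3, CG = +√(1/3)
  (m₁,m₂)=(-1,1/2): CG² = 2/3, CG = −√(2/3)   ← matches the target
Pairs with CG² = 2/3: (-1,1/2): −√(2/3)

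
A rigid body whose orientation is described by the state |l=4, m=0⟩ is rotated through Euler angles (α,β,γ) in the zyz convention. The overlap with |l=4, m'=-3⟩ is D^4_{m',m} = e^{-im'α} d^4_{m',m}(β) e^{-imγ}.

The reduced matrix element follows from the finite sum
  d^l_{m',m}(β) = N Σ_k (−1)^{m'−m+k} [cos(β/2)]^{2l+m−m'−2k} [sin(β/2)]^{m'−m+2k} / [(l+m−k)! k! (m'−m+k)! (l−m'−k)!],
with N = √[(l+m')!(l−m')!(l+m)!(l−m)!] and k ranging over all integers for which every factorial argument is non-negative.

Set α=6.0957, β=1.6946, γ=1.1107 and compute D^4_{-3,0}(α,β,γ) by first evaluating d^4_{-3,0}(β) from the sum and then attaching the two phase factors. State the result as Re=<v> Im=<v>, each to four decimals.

Re=-0.1510 Im=0.0952

D^4_{-3,0}(6.0957,1.6946,1.1107) = e^{-i·-3·6.0957}·d^4_{-3,0}(1.6946)·e^{-i·0·1.1107}. Compute d first:
c=cos(1.694600/2)=0.662009, s=sin(1.694600/2)=0.749496; N=√[1·5040·24·24]=1703.830978
k∈{3,4} keeps every argument non-negative
  k=3: (−1)^0·1703.8310/(144)·0.6620^5·0.7495^3 = +0.633420
  k=4: (−1)^1·1703.8310/(144)·0.6620^3·0.7495^5 = -0.811899
d^4_{-3,0}(1.6946) = +0.633420 -0.811899 = -0.178479
Phases: e^{-i·(-3)·6.0957}=+0.845948-0.533265i, e^{-i·(0)·1.1107}=+1.000000+0.000000i ⇒ D=-0.150984+0.095177i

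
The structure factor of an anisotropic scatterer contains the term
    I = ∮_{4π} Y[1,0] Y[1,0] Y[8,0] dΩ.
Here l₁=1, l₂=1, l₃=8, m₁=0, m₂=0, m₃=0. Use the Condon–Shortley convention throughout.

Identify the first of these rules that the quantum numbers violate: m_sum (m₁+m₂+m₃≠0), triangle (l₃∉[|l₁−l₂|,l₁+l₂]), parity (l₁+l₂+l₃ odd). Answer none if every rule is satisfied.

azimuthal sum: 0 + 0 + 0 = 0  ✓
l₃ must lie in [0,2]; have l₃=8  ✗
L = 1 + 1 + 8 = 10 (even)

triangle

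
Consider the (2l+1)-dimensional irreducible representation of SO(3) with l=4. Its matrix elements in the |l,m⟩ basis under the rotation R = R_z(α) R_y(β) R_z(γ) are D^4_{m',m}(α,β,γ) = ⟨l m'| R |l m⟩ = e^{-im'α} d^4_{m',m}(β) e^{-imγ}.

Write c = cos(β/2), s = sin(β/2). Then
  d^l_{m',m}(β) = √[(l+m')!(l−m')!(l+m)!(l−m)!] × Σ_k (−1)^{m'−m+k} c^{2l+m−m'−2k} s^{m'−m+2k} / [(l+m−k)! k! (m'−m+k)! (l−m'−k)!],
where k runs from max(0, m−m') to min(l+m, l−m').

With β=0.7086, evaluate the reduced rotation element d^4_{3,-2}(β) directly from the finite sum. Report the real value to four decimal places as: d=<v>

d=-0.0444

d^4_{3,-2}(β=0.7086) via the finite sum:
Half-angle: c=0.937890, s=0.346934. N=√(5040·1·2·720)=2693.993318
Admissible k: 0..1 (factorial args all ≥0)
  k=0: (−1)^5·2693.9933/(240)·0.9379^3·0.3469^5 = -0.046545
  k=1: (−1)^6·2693.9933/(720)·0.9379^1·0.3469^7 = +0.002123
d^4_{3,-2}(0.7086) = -0.046545 +0.002123 = -0.044422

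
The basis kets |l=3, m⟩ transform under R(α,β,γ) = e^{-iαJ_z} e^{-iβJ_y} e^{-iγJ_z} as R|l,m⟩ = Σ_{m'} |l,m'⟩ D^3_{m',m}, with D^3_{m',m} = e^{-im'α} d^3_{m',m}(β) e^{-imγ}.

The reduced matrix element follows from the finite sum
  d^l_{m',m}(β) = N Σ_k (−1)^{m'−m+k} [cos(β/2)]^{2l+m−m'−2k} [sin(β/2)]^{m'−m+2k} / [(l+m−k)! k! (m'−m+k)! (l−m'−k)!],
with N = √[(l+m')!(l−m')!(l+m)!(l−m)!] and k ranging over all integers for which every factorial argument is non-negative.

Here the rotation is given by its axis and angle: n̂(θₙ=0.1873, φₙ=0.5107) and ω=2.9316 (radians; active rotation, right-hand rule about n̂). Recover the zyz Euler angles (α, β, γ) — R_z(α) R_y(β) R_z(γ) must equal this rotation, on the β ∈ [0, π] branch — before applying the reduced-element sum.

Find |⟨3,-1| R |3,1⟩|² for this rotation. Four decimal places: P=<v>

P=0.0334

Axis–angle → zyz. n̂ = (sinθₙcosφₙ, sinθₙsinφₙ, cosθₙ) = (+0.162447, +0.091016, +0.982511), ω = 2.9316.
R = I cosω + sinω [n̂]ₓ + (1−cosω) n̂n̂ᵀ gives
  R = [-0.925834, -0.175561, +0.334679; +0.234053, -0.961647, +0.143021; +0.296734, +0.210746, +0.931416]
β = atan2(√(R₁₃²+R₂₃²), R₃₃) = 0.372513; α = atan2(R₂₃, R₁₃) mod 2π = 0.403849; γ = atan2(R₃₂, −R₃₁) mod 2π = 2.524041
Split into d^3_{-1,1}(β=0.3725) × two z-phases.
With c≡cos(β/2)=0.982704 and s≡sin(β/2)=0.185181, N=[2·24·24·2]^{1/2}=48.000000
k: max(0,(1)−(-1))=2 … min(3+(1),3−(-1))=4
  k=2: (−1)^0·48.0000/(8)·0.9827^4·0.1852^2 = +0.191883
  k=3: (−1)^1·48.0000/(6)·0.9827^2·0.1852^4 = -0.009085
  k=4: (−1)^2·48.0000/(48)·0.9827^0·0.1852^6 = +0.000040
d^3_{-1,1}(0.3725) = +0.191883 -0.009085 +0.000040 = +0.182839
|D^3_{-1,1}|² = |d^3_{-1,1}(β)|² = (+0.182839)² = 0.033430 (the z-rotation phases have unit modulus)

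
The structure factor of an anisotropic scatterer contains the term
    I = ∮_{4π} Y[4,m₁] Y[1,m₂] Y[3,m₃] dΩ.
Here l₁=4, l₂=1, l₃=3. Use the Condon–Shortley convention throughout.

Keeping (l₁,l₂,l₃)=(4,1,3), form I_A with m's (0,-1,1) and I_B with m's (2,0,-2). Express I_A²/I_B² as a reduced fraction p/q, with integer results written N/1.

1/2

Same 4,1,3: normalisation and zero-m 3j drop out of the ratio.
A: Δ: 2! 6! 0! / 9! → 1/252; sum: t=0:+1/96 = 1/96; 3j²(4 1 3; 0 -1 1) = Δ·Π!·Σ² = 1/42  (sign +1)
B: Δ: 2! 6! 0! / 9! → 1/252; sum: t=1:−1/120 = -1/120; 3j²(4 1 3; 2 0 -2) = Δ·Π!·Σ² = 1/21  (sign +1)
I_A²/I_B² = (1/42)/(1/21) = 1/2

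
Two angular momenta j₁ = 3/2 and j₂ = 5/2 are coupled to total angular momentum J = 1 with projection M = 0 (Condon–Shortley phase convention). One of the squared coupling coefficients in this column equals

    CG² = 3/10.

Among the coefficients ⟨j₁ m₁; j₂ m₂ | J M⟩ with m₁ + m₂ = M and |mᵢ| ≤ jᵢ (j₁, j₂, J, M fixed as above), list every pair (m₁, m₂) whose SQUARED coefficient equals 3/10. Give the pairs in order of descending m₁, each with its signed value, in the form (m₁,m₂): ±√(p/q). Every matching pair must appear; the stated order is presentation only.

Admissible pairs with m₁+m₂ = M = 0: (-3/2,3/2), (-1/2,1/2), (1/2,-1/2), (3/2,-3/2)
  (m₁,m₂)=(3/2,-3/2): CG² = 1/5, CG = +√(1/5)
  (m₁,m₂)=(1/2,-1/2): CG² = 3/10, CG = −√(3/10)   ← matches the target
  (m₁,m₂)=(-1/2,1/2): CG² = 3/10, CG = +√(3/10)   ← matches the target
  (m₁,m₂)=(-3/2,3/2): CG² = 1/5, CG = −√(1/5)
Pairs with CG² = 3/10: (1/2,-1/2): −√(3/10); (-1/2,1/2): +√(3/10)

(1/2,-1/2): −√(3/10); (-1/2,1/2): +√(3/10)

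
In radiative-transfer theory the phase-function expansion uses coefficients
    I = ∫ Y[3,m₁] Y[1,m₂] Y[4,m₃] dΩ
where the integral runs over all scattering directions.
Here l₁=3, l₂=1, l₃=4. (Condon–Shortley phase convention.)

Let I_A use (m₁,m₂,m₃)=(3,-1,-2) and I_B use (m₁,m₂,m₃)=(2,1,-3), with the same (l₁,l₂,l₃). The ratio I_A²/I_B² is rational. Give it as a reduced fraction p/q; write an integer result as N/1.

Same 3,1,4: normalisation and zero-m 3j drop out of the ratio.
A: Δ: 0! 6! 2! / 9! → 1/252; sum: t=0:+1/1440 = 1/1440; 3j²(3 1 4; 3 -1 -2) = Δ·Π!·Σ² = 1/252  (sign +1)
B: Δ: 0! 6! 2! / 9! → 1/252; sum: t=0:+1/240 = 1/240; 3j²(3 1 4; 2 1 -3) = Δ·Π!·Σ² = 1/12  (sign -1)
I_A²/I_B² = (1/252)/(1/12) = 1/21

1/21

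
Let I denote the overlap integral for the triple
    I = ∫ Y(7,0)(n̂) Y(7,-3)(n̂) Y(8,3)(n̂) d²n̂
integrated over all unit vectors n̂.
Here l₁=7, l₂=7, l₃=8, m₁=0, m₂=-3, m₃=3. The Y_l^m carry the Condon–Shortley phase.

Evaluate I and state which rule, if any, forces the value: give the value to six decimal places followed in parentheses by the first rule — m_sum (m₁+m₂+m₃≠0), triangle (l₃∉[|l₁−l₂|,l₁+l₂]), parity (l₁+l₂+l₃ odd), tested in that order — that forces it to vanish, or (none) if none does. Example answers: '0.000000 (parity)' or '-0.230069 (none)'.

0.109412 (none)

m-sum 0 ✓  L=22 even ✓  0≤8≤14 ✓
Π(2lᵢ+1) = 15×15×17 = 3825
triangle coeff Δ(7,7,8) = 1/22086194130
Σ_t [0,6]: t=0:+1/18289152000 t=1:−1/248832000 t=2:+1/24883200 t=3:−1/11943936 t=4:+1/24883200 t=5:−1/248832000 t=6:+1/18289152000 = -11/975421440
(3j)²=1750/289731 [(7 7 8; 0 0 0)], sign=-1
Σ_t [0,4]: t=0:+1/2090188800 t=1:−1/124416000 t=2:+1/49766400 t=3:−1/104509440 t=4:+1/1393459200 = 11/2985984000
(3j)²=3773/579462 [(7 7 8; 0 -3 3)], sign=-1
⇒ 4πI² = 82534375/548653937
I = (+1)√(82534375/548653937/(4π)) = 0.10941157
No selection rule forces the value: the integral is nonzero (none).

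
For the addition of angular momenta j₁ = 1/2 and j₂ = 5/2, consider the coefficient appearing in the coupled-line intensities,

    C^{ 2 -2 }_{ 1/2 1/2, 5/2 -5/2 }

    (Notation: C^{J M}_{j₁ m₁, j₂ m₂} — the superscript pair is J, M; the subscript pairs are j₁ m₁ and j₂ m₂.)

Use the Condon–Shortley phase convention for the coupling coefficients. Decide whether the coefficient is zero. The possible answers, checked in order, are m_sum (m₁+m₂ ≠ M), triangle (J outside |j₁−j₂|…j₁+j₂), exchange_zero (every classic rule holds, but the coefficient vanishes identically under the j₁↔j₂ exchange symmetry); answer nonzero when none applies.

nonzero

m-sum: m₁+m₂ = 1/2+(-5/2) = -2, M = -2  ✓
triangle: |j₁−j₂| = 2 ≤ J = 2 ≤ j₁+j₂ = 3  ✓
exchange: j₁≠j₂ or m₁≠m₂ — the exchange symmetry imposes no constraint here
value check: CG = +√(5/6) = +0.912871 ≠ 0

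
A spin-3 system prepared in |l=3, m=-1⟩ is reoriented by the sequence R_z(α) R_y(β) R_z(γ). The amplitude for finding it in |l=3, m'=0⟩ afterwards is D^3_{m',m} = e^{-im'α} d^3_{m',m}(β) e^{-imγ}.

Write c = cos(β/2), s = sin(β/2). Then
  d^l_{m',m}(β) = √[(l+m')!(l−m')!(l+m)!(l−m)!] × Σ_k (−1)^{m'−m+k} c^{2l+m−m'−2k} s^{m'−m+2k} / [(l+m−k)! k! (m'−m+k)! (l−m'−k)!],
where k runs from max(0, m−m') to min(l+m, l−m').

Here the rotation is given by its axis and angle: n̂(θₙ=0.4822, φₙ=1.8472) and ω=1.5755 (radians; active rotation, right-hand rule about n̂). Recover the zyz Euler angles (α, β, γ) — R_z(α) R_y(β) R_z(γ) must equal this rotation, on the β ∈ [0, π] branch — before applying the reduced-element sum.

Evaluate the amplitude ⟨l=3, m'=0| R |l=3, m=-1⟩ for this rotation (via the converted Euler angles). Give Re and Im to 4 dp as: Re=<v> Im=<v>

Axis–angle → zyz. n̂ = (sinθₙcosφₙ, sinθₙsinφₙ, cosθₙ) = (-0.126551, +0.446128, +0.885977), ω = 1.5755.
R = I cosω + sinω [n̂]ₓ + (1−cosω) n̂n̂ᵀ gives
  R = [+0.011387, -0.942690, +0.333474; +0.829244, +0.195262, +0.523667; -0.558771, +0.270569, +0.783944]
β = atan2(√(R₁₃²+R₂₃²), R₃₃) = 0.669804; α = atan2(R₂₃, R₁₃) mod 2π = 1.003752; γ = atan2(R₃₂, −R₃₁) mod 2π = 0.450945
First d^3_{0,-1}(β=0.6698), then the phase factors e^{-i(0)α} and e^{-i(-1)γ}:
c=cos(0.669804/2)=0.944443, s=sin(0.669804/2)=0.328677; N=√[6·6·2·24]=41.569219
k∈{0,1,2} keeps every argument non-negative
  k=0: (−1)^1·41.5692/(12)·0.9444^5·0.3287^1 = -0.855534
  k=1: (−1)^2·41.5692/(4)·0.9444^3·0.3287^3 = +0.310845
  k=2: (−1)^3·41.5692/(12)·0.9444^1·0.3287^5 = -0.012549
d^3_{0,-1}(0.6698) = -0.855534 +0.310845 -0.012549 = -0.557237
Attach z-rotation phases: D = e^{-i(0)(1.0038)}·(-0.557237)·e^{-i(-1)(0.4509)} = -0.501533-0.242853i

Re=-0.5015 Im=-0.2429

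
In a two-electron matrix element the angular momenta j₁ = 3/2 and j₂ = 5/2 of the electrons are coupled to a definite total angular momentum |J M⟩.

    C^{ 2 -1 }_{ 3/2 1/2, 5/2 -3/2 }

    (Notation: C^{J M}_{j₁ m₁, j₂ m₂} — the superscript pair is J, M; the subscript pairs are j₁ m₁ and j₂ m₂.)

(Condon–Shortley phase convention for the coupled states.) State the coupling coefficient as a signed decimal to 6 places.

+0.154303  (= +√(1/42))

√[5·2!1!3!/7! · 2!1!1!4!1!3!] = √(24/7)
  +(−1)^0/∏(0,2,1,1,0,2)! = 1/4  (running 1/4)
  +(−1)^1/∏(1,1,0,0,1,3)! = -1/6  (running 1/12)
⟨..|..⟩ = √(24/7)·(1/12) = +0.154303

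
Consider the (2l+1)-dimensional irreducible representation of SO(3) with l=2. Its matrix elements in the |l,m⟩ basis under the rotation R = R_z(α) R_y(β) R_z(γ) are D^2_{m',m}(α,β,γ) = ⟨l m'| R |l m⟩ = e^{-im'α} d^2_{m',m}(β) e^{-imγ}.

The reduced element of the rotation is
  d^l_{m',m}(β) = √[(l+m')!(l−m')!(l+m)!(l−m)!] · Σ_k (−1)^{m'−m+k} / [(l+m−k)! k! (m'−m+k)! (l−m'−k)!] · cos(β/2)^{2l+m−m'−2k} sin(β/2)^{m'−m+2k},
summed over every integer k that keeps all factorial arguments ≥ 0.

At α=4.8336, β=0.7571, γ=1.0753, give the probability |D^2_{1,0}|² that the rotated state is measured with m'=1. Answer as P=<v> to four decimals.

Split into d^2_{1,0}(β=0.7571) × two z-phases.
Half-angle: c=0.929201, s=0.369574. N=√(6·1·2·2)=4.898979
k∈{0,1} keeps every argument non-negative
  k=0: (−1)^1·4.8990/(2)·0.9292^3·0.3696^1 = -0.726283
  k=1: (−1)^2·4.8990/(2)·0.9292^1·0.3696^3 = +0.114892
d^2_{1,0}(0.7571) = -0.726283 +0.114892 = -0.611392
|D^2_{1,0}|² = |d^2_{1,0}(β)|² = (-0.611392)² = 0.373800 (the z-rotation phases have unit modulus)

P=0.3738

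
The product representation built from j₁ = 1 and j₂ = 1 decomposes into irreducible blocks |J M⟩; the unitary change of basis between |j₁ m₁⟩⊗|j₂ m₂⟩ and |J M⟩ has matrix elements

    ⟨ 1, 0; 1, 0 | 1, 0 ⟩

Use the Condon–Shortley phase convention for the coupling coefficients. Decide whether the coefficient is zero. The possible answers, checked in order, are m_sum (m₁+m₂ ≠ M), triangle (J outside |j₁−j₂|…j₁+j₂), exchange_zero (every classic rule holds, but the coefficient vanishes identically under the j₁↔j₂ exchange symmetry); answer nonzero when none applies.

m-sum: m₁+m₂ = 0+0 = 0, M = 0  ✓
triangle: |j₁−j₂| = 0 ≤ J = 1 ≤ j₁+j₂ = 2  ✓
exchange: j₁=j₂ and m₁=m₂, and (−1)^(j₁+j₂−J) = (−1)^1 = −1 forces ⟨j₁m₁;j₂m₂|JM⟩ = −⟨j₂m₂;j₁m₁|JM⟩ = −⟨j₁m₁;j₂m₂|JM⟩ ⇒ the coefficient vanishes identically
Racah sum check: Σ_k collapses to 0 ⇒ CG = 0

exchange_zero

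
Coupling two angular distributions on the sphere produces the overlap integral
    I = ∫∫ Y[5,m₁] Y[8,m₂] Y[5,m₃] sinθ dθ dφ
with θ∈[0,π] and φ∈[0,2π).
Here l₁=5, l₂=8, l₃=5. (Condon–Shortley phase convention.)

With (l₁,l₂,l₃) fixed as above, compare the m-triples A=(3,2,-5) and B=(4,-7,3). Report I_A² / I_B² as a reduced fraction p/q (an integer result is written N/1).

l's match ⇒ only the (l;m) 3-j factors differ between A and B.
A: triangle coeff Δ(5,8,5) = 1/37413090; Σ_t [2,2]: t=2:+1/116121600 = 1/116121600; (3j)²=70/46189 [(5 8 5; 3 2 -5)], sign=+1
B: triangle coeff Δ(5,8,5) = 1/37413090; Σ_t [0,1]: t=0:+1/203212800 t=1:−1/406425600 = 1/406425600; (3j)²=2/323 [(5 8 5; 4 -7 3)], sign=+1
I_A²/I_B² = (70/46189)/(2/323) = 35/143

35/143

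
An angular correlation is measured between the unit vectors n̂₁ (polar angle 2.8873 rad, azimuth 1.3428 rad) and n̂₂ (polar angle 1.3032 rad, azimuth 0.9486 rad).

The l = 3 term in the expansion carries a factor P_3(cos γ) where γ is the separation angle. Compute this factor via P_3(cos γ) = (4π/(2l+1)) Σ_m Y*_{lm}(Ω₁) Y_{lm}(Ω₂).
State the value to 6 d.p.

0.047784

Summing Y*_{l m}(θ₁,φ₁)·Y_{l m}(θ₂,φ₂) over m ∈ [−3, 3]; prefactor 4π/(2·3+1) = 1.795196:
  term(m=-3) = 0.00094 + 0.00230j   from Y*(Ω₁)=-0.00420 - 0.00515j, Y(Ω₂)=-0.35799 - 0.10909j
  term(m=-2) = -0.01109 - 0.01116j   from Y*(Ω₁)=0.05620 - 0.02756j, Y(Ω₂)=-0.08059 - 0.23806j
  term(m=-1) = -0.05605 - 0.02332j   from Y*(Ω₁)=0.06769 + 0.29172j, Y(Ω₂)=-0.11815 + 0.16473j
  term(m=+0) = 0.15903 + 0.00000j   from Y*(Ω₁)=-0.60807 + 0.00000j, Y(Ω₂)=-0.26153 + 0.00000j
  term(m=+1) = -0.05605 + 0.02332j   from Y*(Ω₁)=-0.06769 + 0.29172j, Y(Ω₂)=0.11815 + 0.16473j
  term(m=+2) = -0.01109 + 0.01116j   from Y*(Ω₁)=0.05620 + 0.02756j, Y(Ω₂)=-0.08059 + 0.23806j
  term(m=+3) = 0.00094 - 0.00230j   from Y*(Ω₁)=0.00420 - 0.00515j, Y(Ω₂)=0.35799 - 0.10909j
Accumulated sum 0.02662 + 0.00000j; after 4π/(2l+1) scaling, 0.04778 + 0.00000j ⇒ P_3 = 0.047784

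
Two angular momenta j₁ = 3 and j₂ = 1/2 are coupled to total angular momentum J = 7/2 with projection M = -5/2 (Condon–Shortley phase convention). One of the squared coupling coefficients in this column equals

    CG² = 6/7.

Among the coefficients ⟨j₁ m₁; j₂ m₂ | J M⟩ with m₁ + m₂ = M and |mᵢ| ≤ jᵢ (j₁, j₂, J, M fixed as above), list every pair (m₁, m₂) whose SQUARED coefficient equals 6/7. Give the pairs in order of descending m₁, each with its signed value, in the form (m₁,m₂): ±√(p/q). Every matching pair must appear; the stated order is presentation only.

Admissible pairs with m₁+m₂ = M = -5/2: (-3,1/2), (-2,-1/2)
  (m₁,m₂)=(-2,-1/2): CG² = 6/7, CG = +√(6/7)   ← matches the target
  (m₁,m₂)=(-3,1/2): CG² = 1/7, CG = +√(1/7)
Pairs with CG² = 6/7: (-2,-1/2): +√(6/7)

(-2,-1/2): +√(6/7)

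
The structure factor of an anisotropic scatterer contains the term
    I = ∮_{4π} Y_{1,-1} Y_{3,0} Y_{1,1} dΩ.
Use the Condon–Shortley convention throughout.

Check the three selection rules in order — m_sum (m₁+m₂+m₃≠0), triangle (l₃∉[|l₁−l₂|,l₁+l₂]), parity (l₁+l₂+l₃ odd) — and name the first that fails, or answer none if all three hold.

triangle

Σmᵢ = 0  ✓
l₃∈[|l₁−l₂|,l₁+l₂]=[2,4] required, l₃=1 fails  ✗
Σlᵢ = 5 ⇒ odd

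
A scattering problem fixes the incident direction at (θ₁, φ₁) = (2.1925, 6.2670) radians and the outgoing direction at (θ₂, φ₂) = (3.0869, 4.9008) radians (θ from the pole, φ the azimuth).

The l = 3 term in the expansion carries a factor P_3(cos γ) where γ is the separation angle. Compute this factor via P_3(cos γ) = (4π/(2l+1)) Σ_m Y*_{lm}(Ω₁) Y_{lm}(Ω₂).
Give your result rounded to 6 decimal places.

-0.370909

Addition theorem: P_3(cos γ) = (4π/7) Σ_m Y*_{lm}(Ω₁) Y_{lm}(Ω₂), m = −3…3:
  m=-3: Y*=(0.223845, -0.010878)  Y=(-0.000037, -0.000058)  product (-0.000009, -0.000012)
  m=-2: Y*=(-0.393111, 0.012730)  Y=(0.002835, -0.001122)  product (-0.001100, 0.000477)
  m=-1: Y*=(0.182840, -0.002960)  Y=(0.013186, 0.069157)  product (0.002616, 0.012606)
  m=+0: Y*=(0.283403, -0.000000)  Y=(-0.739669, 0.000000)  product (-0.209625, 0.000000)
  m=+1: Y*=(-0.182840, -0.002960)  Y=(-0.013186, 0.069157)  product (0.002616, -0.012606)
  m=+2: Y*=(-0.393111, -0.012730)  Y=(0.002835, 0.001122)  product (-0.001100, -0.000477)
  m=+3: Y*=(-0.223845, -0.010878)  Y=(0.000037, -0.000058)  product (-0.000009, 0.000012)
Accumulated sum (-0.206612, -0.000000); after 4π/(2l+1) scaling, (-0.370909, -0.000000) ⇒ P_3 = -0.370909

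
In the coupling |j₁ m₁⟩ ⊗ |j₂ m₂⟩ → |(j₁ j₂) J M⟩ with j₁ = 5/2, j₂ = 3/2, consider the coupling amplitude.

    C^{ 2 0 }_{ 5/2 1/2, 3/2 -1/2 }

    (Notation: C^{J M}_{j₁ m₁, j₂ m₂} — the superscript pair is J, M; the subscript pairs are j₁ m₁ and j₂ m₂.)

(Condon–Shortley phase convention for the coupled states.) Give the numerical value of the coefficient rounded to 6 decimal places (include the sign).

triangle: 2!·3!·1!/7! = 12/5040
(j±m)!: 3!·2!·1!·2!·2!·2! = 96
prefactor² = (2J+1)·Δ·N² = 8/7
  k=0: +1/(0!·2!·2!·1!·1!·0!) = 1/4
  k=1: −1/(1!·1!·1!·0!·2!·1!) = -1/2
Σ = -1/4  ⇒  CG² = 8/7·(-1/4)² = 1/14
CG = −√(1/14) = -0.267261

−√(1/14) ≈ -0.267261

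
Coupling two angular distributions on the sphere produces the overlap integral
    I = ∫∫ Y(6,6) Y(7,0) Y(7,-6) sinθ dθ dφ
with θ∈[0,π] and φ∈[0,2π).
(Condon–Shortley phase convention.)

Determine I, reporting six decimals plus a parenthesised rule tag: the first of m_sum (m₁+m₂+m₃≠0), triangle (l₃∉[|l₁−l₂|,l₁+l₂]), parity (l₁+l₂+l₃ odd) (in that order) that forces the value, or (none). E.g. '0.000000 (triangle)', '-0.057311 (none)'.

-0.087336 (none)

Rules hold: Σm=0, L=20 even, 1≤7≤13.
N = 13·15·15 = 2925
Δ = 6!·6!·8!/21! = 1/2444321880
Racah Σ t=0..6: t=0:+1/2612736000 t=1:−1/20736000 t=2:+1/1658880 t=3:−1/746496 t=4:+1/1658880 t=5:−1/20736000 t=6:+1/2612736000 = -1/4354560
⇒ 3j(6 7 7; 0 0 0)² = 1000/138567, sgn +1
Racah Σ t=0..0: t=0:+1/2612736000 = 1/2612736000
⇒ 3j(6 7 7; 6 0 -6)² = 22/4845, sgn -1
4πI² = N·(3j₀)²·(3jₘ)² = 10000/104329
I = -1·√(0.0958506/4π) = -0.08733585
No selection rule forces the value: the integral is nonzero (none).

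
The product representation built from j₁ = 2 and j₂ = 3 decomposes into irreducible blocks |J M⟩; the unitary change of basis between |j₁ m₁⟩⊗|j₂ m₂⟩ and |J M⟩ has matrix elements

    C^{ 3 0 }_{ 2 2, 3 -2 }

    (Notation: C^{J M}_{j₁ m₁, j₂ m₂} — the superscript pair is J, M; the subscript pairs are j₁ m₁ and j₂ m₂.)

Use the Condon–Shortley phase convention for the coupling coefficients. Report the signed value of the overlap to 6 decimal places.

√[7·2!2!4!/9! · 4!0!1!5!3!3!] = √(192)
  +(−1)^0/∏(0,2,0,1,2,3)! = 1/24  (running 1/24)
⟨..|..⟩ = √(192)·(1/24) = +0.577350

+√(1/3) ≈ +0.577350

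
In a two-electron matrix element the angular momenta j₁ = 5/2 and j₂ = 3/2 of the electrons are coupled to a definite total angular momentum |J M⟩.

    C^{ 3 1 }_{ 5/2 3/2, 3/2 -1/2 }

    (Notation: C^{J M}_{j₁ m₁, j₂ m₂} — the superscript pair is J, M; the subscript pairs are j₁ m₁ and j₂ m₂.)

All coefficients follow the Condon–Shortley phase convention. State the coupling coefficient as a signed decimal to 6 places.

+0.639010  (= +√(49/120))

j₁+j₂−J=1  J+j₁−j₂=4  J−j₁+j₂=2  j₁+j₂+J+1=8
(j₁±m₁, j₂±m₂, J±M) = (4,1,1,2,4,2)
P² = 96/5
sum k=0..1:
  [0] +1/6 = 1/6
  [1] −1/48 = -1/48
S = 7/48
C² = P²·S² = 49/120 ; C = +0.639010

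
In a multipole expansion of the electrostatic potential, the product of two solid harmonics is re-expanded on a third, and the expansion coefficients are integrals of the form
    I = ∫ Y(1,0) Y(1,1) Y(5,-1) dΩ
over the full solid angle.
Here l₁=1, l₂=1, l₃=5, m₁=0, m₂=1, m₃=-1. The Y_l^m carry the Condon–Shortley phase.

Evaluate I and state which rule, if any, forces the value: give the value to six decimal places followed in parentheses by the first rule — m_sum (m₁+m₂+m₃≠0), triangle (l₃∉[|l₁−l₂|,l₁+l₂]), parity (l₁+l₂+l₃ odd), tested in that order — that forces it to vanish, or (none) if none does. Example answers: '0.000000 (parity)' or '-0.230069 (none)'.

|1−1|≤5≤1+1 violated ⇒ I = 0

0.000000 (triangle)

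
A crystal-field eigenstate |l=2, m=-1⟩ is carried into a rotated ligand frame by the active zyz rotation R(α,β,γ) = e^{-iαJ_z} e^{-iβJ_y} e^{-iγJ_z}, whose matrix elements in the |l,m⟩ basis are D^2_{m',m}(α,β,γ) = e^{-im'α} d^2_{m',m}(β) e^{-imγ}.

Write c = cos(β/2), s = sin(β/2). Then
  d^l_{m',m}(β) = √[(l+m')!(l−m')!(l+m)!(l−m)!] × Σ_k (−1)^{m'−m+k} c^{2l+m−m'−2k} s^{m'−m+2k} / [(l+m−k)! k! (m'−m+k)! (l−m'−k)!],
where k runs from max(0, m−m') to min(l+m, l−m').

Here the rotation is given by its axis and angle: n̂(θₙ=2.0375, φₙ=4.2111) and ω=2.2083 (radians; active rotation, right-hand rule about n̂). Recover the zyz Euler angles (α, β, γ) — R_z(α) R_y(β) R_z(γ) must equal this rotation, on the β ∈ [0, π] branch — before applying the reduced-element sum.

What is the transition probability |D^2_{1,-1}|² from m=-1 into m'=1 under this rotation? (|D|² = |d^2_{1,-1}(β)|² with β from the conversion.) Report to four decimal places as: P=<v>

P=0.0840

Axis–angle → zyz. n̂ = (sinθₙcosφₙ, sinθₙsinφₙ, cosθₙ) = (-0.429164, -0.783178, -0.449945), ω = 2.2083.
R = I cosω + sinω [n̂]ₓ + (1−cosω) n̂n̂ᵀ gives
  R = [-0.301386, +0.897731, -0.321318; +0.174594, +0.383248, +0.906994; +0.937381, +0.217255, -0.272244]
β = atan2(√(R₁₃²+R₂₃²), R₃₃) = 1.846521; α = atan2(R₂₃, R₁₃) mod 2π = 1.911267; γ = atan2(R₃₂, −R₃₁) mod 2π = 2.913845
Split into d^2_{1,-1}(β=1.8465) × two z-phases.
c=cos(1.846521/2)=0.603223, s=sin(1.846521/2)=0.797573; N=√[6·1·1·6]=6.000000
Admissible k: 0..1 (factorial args all ≥0)
  k=0: (−1)^2·6.0000/(2)·0.6032^2·0.7976^2 = +0.694412
  k=1: (−1)^3·6.0000/(6)·0.6032^0·0.7976^4 = -0.404651
d^2_{1,-1}(1.8465) = +0.694412 -0.404651 = +0.289761
|D^2_{1,-1}|² = |d^2_{1,-1}(β)|² = (+0.289761)² = 0.083961 (the z-rotation phases have unit modulus)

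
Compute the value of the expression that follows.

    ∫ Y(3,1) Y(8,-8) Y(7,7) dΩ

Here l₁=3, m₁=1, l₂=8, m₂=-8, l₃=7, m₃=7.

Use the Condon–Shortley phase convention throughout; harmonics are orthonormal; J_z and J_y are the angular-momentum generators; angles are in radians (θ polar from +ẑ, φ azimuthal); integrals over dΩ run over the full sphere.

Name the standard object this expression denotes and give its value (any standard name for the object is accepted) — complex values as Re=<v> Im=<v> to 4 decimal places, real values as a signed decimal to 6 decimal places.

This is a Gaunt coefficient — the integral of a triple product of spherical harmonics over the sphere.
m-sum 0 ✓  L=18 even ✓  5≤7≤11 ✓
Π(2lᵢ+1) = 7×17×15 = 1785
triangle coeff Δ(3,8,7) = 1/5290740
Σ_t [1,3]: t=1:−1/7257600 t=2:+1/2073600 t=3:−1/7257600 = 1/4838400
(3j)²=252/20995 [(3 8 7; 0 0 0)], sign=-1
Σ_t [0,0]: t=0:+1/22992076800 = 1/22992076800
(3j)²=91/2907 [(3 8 7; 1 -8 7)], sign=+1
⇒ 4πI² = 4116/6137
I = (-1)√(4116/6137/(4π)) = -0.23102272

Gaunt coefficient, -0.231023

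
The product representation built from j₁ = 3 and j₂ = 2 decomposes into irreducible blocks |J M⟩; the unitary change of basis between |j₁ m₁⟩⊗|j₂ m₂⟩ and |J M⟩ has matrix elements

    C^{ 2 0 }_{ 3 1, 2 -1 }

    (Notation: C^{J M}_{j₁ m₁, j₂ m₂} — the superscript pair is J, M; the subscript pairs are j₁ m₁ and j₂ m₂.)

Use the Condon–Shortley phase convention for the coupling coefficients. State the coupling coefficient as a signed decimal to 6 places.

√[5·3!3!1!/8! · 4!2!1!3!2!2!] = √(36/7)
  +(−1)^0/∏(0,3,2,1,1,0)! = 1/12  (running 1/12)
  +(−1)^1/∏(1,2,1,0,2,1)! = -1/4  (running -1/6)
⟨..|..⟩ = √(36/7)·(-1/6) = -0.377964

−√(1/7) ≈ -0.377964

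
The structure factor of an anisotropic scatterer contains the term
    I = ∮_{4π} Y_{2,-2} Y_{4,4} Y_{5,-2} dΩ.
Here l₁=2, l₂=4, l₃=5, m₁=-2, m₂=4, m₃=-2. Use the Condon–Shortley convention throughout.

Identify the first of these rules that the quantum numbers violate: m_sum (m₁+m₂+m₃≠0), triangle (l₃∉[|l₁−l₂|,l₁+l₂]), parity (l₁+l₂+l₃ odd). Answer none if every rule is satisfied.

parity

Σmᵢ = 0  ✓
l₃∈[|l₁−l₂|,l₁+l₂]=[2,6], have l₃=5  ✓
Σlᵢ = 11 ⇒ odd  ✗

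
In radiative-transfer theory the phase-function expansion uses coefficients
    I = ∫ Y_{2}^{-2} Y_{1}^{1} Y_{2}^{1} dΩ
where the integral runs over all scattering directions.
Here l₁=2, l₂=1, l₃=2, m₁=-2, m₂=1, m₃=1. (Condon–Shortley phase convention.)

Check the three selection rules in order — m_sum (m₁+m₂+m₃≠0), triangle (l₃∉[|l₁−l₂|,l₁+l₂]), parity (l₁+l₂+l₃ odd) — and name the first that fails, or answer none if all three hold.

parity

m₁+m₂+m₃ = -2 + 1 + 1 = 0  ✓
triangle: |2−1|=1 ≤ l₃=2 ≤ 2+1=3  ✓
parity: l₁+l₂+l₃ = 5 is odd  ✗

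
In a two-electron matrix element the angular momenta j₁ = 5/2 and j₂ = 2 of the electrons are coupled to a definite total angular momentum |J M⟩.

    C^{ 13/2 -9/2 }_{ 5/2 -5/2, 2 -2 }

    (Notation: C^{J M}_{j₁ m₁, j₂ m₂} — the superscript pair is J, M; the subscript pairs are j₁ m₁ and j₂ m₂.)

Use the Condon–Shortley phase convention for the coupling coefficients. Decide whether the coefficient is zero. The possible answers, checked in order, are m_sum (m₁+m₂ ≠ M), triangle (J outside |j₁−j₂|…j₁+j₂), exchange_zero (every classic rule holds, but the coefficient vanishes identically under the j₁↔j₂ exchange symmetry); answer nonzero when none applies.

triangle

m-sum: m₁+m₂ = -5/2+(-2) = -9/2, M = -9/2  ✓
triangle: need |j₁−j₂| ≤ J ≤ j₁+j₂, i.e. J ∈ [1/2, 9/2]; J = 13/2 is outside ✗ ⇒ coefficient is 0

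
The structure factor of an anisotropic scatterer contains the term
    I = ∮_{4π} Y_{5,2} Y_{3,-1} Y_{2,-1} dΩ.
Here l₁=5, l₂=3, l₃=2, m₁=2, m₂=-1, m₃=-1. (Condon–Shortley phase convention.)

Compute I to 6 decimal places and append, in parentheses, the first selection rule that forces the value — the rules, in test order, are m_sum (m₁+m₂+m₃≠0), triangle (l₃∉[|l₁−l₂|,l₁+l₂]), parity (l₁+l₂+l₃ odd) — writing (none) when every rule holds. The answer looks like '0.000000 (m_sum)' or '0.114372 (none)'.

0.245532 (none)

Checks pass: Σm=0; 10 even; l₃=2∈[2,8].
(2·5+1)(2·3+1)(2·2+1) = 385
Δ: 6! 4! 0! / 11! → 1/2310
sum: t=3:−1/144 = -1/144
3j²(5 3 2; 0 0 0) = Δ·Π!·Σ² = 10/231  (sign -1)
sum: t=2:+1/288 = 1/288
3j²(5 3 2; 2 -1 -1) = Δ·Π!·Σ² = 1/22  (sign -1)
combine: 4πI² = 385·10/231·1/22 = 25/33
take √, sign +1: I = 0.24553200
No selection rule forces the value: the integral is nonzero (none).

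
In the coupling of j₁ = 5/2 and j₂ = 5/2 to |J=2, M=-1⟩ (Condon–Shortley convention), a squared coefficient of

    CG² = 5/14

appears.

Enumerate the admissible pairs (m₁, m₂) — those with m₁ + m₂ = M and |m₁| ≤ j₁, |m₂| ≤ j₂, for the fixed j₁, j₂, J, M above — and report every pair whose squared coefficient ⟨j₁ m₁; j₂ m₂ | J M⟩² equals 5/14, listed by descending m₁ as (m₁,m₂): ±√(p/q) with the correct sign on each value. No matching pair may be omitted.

Admissible pairs with m₁+m₂ = M = -1: (-5/2,3/2), (-3/2,1/2), (-1/2,-1/2), (1/2,-3/2), (3/2,-5/2)
  (m₁,m₂)=(3/2,-5/2): CG² = 5/14, CG = +√(5/14)   ← matches the target
  (m₁,m₂)=(1/2,-3/2): CG² = 1/7, CG = −√(1/7)
  (m₁,m₂)=(-1/2,-1/2): CG² = 0/1, CG = 0
  (m₁,m₂)=(-3/2,1/2): CG² = 1/7, CG = +√(1/7)
  (m₁,m₂)=(-5/2,3/2): CG² = 5/14, CG = −√(5/14)   ← matches the target
Pairs with CG² = 5/14: (3/2,-5/2): +√(5/14); (-5/2,3/2): −√(5/14)

(3/2,-5/2): +√(5/14); (-5/2,3/2): −√(5/14)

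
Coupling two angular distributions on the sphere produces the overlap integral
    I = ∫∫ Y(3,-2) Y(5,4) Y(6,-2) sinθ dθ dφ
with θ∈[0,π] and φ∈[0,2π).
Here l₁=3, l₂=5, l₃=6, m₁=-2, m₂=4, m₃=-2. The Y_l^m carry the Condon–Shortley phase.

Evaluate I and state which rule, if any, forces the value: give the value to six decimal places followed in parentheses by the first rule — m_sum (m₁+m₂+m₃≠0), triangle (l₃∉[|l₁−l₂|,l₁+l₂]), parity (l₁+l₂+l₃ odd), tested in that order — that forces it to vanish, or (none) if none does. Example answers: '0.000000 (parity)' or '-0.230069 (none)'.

-0.139560 (none)

Rules hold: Σm=0, L=14 even, 2≤6≤8.
N = 7·11·13 = 1001
Δ = 2!·4!·8!/15! = 1/675675
Racah Σ t=0..2: t=0:+1/8640 t=1:−1/2304 t=2:+1/8640 = -7/34560
⇒ 3j(3 5 6; 0 0 0)² = 7/429, sgn -1
Racah Σ t=1..2: t=1:−1/967680 t=2:+1/60480 = 1/64512
⇒ 3j(3 5 6; -2 4 -2)² = 15/1001, sgn +1
4πI² = N·(3j₀)²·(3jₘ)² = 35/143
I = -1·√(0.244755/4π) = -0.13956004
No selection rule forces the value: the integral is nonzero (none).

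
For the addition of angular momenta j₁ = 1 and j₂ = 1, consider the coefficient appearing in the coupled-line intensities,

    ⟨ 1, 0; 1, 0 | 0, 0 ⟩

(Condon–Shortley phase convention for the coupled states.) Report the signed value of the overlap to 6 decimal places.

√[1·2!0!0!/3! · 1!1!1!1!0!0!] = √(1/3)
  +(−1)^1/∏(1,1,0,0,0,0)! = -1  (running -1)
⟨..|..⟩ = √(1/3)·(-1) = -0.577350

-0.577350  (= −√(1/3))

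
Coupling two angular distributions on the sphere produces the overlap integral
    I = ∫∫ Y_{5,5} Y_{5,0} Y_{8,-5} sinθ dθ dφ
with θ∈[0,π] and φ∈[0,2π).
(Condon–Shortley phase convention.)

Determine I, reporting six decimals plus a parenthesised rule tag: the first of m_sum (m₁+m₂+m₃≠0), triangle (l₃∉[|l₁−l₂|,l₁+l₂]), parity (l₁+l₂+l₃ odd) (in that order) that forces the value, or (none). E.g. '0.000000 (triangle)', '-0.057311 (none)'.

m-sum 0 ✓  L=18 even ✓  0≤8≤10 ✓
Π(2lᵢ+1) = 11×11×17 = 2057
triangle coeff Δ(5,5,8) = 1/37413090
Σ_t [0,2]: t=0:+1/1036800 t=1:−1/331776 t=2:+1/1036800 = -1/921600
(3j)²=490/46189 [(5 5 8; 0 0 0)], sign=-1
Σ_t [0,0]: t=0:+1/58060800 = 1/58060800
(3j)²=5/323 [(5 5 8; 5 0 -5)], sign=-1
⇒ 4πI² = 26950/79781
I = (+1)√(26950/79781/(4π)) = 0.16395502
No selection rule forces the value: the integral is nonzero (none).

0.163955 (none)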